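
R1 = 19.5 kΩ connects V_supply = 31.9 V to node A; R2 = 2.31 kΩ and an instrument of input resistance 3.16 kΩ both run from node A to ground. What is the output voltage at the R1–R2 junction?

The load sits in parallel with R2, giving an effective lower resistance R2' = R2·R_L/(R2+R_L) = 1.334 kΩ.
Then V_out = V_supply · R2'/(R1 + R2') = 31.9 × 1.334/20.83 = 2.043 V.

V_out ≈ 2.04 V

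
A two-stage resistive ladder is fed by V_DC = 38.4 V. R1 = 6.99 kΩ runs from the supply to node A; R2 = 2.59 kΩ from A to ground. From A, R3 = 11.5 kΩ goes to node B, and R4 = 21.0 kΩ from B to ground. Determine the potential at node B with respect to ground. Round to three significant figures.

The second stage (R3 + R4 = 32.50 kΩ) loads node A in parallel with R2.
Effective lower resistance at A: R2 ‖ 32.50 = 2.399 kΩ.
First divider: V_A = V_DC · 2.399/(6.99 + 2.399) = 9.811 V.
Then the unloaded second divider: V_B = V_A × R4/(R3+R4) = 9.811 × 0.6462 = 6.340 V.

V_B ≈ 6.34 V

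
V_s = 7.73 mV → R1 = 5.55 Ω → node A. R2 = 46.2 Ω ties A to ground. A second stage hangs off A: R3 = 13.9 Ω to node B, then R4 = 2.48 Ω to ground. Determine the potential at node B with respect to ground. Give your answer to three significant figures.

V_B ≈ 0.802 mV

Looking into the second stage from A: R3 + R4 = 16.38 Ω appears in parallel with R2.
R2 ‖ (R3+R4) = 12.09 Ω.
First divider: V_A = V_s · 12.09/(5.55 + 12.09) = 5.298 mV.
Stage 2 is unloaded, so V_B = V_A · R4/(R3+R4) = 5.298 × 2.48/16.38 = 0.8022 mV.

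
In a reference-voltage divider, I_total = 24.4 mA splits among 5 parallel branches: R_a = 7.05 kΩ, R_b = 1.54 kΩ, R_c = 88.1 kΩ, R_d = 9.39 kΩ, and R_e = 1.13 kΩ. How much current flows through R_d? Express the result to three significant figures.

I ≈ 1.45 mA

Total conductance ΣG = 1/7.05 + 1/1.54 + 1/88.1 + 1/9.39 + 1/1.13 = 1.794 (units of 1/kΩ).
By the current-divider rule, I = I_total · G_k/ΣG = 24.4 × 0.05936 = 1.448 mA.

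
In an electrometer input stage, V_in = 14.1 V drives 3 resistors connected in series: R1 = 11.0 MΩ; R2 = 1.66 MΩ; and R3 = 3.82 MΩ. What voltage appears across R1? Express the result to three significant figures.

V ≈ 9.41 V

ΣR = 11.0 + 1.66 + 3.82 = 16.48 MΩ.
Voltage divider: V = V_in · (11.00 / 16.48) = 14.1 × 0.6675 = 9.411 V.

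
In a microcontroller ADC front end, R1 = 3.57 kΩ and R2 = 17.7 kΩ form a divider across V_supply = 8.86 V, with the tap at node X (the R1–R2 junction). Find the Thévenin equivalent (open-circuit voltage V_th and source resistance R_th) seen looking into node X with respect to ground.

V_th ≈ 7.37 V, R_th ≈ 2.97 kΩ

With X open, the divider is unloaded: V_th = 8.86 × 17.7/21.27 = 7.373 V.
With V_supply suppressed (replaced by a short), R_th = R1 ‖ R2 = (3.570 × 17.7)/(3.570 + 17.7) = 2.971 kΩ.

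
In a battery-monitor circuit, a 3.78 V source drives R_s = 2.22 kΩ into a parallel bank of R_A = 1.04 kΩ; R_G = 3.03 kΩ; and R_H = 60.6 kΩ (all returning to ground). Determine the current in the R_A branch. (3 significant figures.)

Equivalent of the parallel group: R_p = 0.7645 kΩ.
Node voltage V_A = V_s · R_p/(R_s + R_p) = 3.78 × 0.2562 = 0.9683 V.
I(R_A) = V_A / R_A = 0.9683/1.04 = 0.9310 mA.

I ≈ 0.931 mA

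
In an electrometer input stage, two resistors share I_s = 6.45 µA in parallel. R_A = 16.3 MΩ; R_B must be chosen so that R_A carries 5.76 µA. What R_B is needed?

The fraction through R_A equals R_B/(R_A+R_B).
With f = 0.8930, R_B = R_A · f/(1−f) = 16.3 × 8.348 = 136.1 MΩ.

R_B ≈ 136 MΩ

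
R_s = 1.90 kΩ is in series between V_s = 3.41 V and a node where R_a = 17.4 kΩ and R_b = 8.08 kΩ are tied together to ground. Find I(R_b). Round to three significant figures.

Combine the parallel branches: R_p = (1/17.4 + 1/8.08)⁻¹ = 5.518 kΩ.
Node voltage V_A = V_s · R_p/(R_s + R_p) = 3.41 × 0.7439 = 2.537 V.
Branch current I = V_A/R_b = 2.537/8.08 = 0.3139 mA.

I ≈ 0.314 mA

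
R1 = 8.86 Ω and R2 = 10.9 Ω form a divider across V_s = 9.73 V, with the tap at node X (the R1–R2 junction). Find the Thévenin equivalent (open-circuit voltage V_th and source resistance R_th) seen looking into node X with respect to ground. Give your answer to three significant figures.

V_th is the unloaded tap voltage: V_s · R2/(R1+R2) = 9.73 × 0.5516 = 5.367 V.
Looking into X with the source shorted: R_th = R1·R2/(R1+R2) = 8.860 × 10.9/19.76 = 4.887 Ω.

V_th ≈ 5.37 V, R_th ≈ 4.89 Ω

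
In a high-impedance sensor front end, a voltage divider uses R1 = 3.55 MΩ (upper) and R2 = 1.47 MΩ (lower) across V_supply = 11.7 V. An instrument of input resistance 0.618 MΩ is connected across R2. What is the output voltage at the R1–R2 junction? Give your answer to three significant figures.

First combine the lower leg with the load: R2 ‖ R_L = 0.4351 MΩ.
Voltage divider with the loaded lower leg: V_out = 11.7 × 0.4351/(3.55 + 0.4351) = 11.7 × 0.1092 = 1.277 V.

V_out ≈ 1.28 V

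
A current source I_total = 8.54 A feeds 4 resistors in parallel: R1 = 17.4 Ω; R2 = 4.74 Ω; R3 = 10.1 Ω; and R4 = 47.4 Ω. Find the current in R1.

Conductances: ΣG = 1/17.4 + 1/4.74 + 1/10.1 + 1/47.4 = 0.3885 (1/Ω).
Current divider: I(R1) = I_total · G_k/ΣG = 8.54 × (0.05747/0.3885) = 8.54 × 0.1479 = 1.263 A.

I ≈ 1.26 A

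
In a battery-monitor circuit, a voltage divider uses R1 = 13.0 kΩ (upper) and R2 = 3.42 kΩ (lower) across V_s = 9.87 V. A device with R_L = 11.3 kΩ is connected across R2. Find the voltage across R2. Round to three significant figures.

V_out ≈ 1.66 V

R2 ‖ R_L = (3.42 × 11.3)/(3.42 + 11.3) = 2.625 kΩ.
Then V_out = V_s · R2'/(R1 + R2') = 9.87 × 2.625/15.63 = 1.658 V.
(Unloaded it would be 2.06 V; the load pulls it down.)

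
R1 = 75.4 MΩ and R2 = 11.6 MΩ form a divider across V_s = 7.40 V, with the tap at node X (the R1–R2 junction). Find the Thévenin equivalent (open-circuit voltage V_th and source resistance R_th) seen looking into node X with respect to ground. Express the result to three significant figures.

Open-circuit (no load on X): V_th = V_s · R2/(R1 + R2) = 7.40 × 11.6/(75.40 + 11.6) = 0.9867 V.
With V_s suppressed (replaced by a short), R_th = R1 ‖ R2 = (75.40 × 11.6)/(75.40 + 11.6) = 10.05 MΩ.

V_th ≈ 0.987 V, R_th ≈ 10.1 MΩ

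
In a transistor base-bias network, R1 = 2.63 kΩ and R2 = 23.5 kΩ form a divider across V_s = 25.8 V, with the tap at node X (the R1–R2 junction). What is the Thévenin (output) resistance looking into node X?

R_th ≈ 2.37 kΩ

Looking into X with the source shorted: R_th = R1·R2/(R1+R2) = 2.630 × 23.5/26.13 = 2.365 kΩ.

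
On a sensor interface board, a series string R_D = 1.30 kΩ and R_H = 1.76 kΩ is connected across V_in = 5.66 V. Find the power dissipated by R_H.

Series current I = V_in/ΣR = 5.66/3.060 = 1.850 mA.
P = I²R = 3.421 × 1.76 = 6.021 mW.

P ≈ 6.02 mW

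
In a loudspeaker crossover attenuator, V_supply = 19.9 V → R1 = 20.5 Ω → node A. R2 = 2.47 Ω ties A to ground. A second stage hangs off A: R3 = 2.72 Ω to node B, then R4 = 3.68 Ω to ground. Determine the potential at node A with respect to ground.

V_A ≈ 1.59 V

Looking into the second stage from A: R3 + R4 = 6.400 Ω appears in parallel with R2.
R2 ‖ (R3+R4) = 1.782 Ω.
V_A = 19.9 × 1.782/(20.5 + 1.782) = 1.592 V.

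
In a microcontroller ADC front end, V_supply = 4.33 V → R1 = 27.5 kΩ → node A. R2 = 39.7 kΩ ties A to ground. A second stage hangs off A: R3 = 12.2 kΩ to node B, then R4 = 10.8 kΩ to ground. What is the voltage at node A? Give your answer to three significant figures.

The second stage (R3 + R4 = 23.00 kΩ) loads node A in parallel with R2.
Effective lower resistance at A: R2 ‖ 23.00 = 14.56 kΩ.
So V_A = 4.33 × 0.3462 = 1.499 V.

V_A ≈ 1.50 V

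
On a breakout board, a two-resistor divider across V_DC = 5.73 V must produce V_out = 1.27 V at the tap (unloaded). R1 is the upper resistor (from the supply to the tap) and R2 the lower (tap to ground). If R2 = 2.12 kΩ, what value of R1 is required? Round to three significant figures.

R1 ≈ 7.45 kΩ

Required fraction k = V_out/V_DC = 0.2216.
Rearranging, R1 = R2·(1−k)/k = 2.12 × 3.512 = 7.445 kΩ.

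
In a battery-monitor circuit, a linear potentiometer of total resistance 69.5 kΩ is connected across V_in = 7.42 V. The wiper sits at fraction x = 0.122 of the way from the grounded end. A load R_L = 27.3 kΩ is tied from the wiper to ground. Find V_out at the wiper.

V_out ≈ 0.711 V

The pot divides into 61.02 kΩ above the wiper and 8.479 kΩ below.
(x·R_p) ‖ R_L = 6.470 kΩ.
Then V_out = V_in · 6.470/(61.02 + 6.470) = 0.7113 V.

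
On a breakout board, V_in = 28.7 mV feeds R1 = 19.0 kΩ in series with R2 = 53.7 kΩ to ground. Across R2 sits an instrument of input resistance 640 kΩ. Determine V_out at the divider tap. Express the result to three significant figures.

V_out ≈ 20.7 mV

First combine the lower leg with the load: R2 ‖ R_L = 49.54 kΩ.
Then V_out = V_in · R2'/(R1 + R2') = 28.7 × 49.54/68.54 = 20.74 mV.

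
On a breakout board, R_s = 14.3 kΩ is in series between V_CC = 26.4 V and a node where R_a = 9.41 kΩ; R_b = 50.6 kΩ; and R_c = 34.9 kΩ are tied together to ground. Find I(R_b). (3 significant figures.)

Combine the parallel branches: R_p = (1/9.41 + 1/50.6 + 1/34.9)⁻¹ = 6.465 kΩ.
Node voltage V_A = V_CC · R_p/(R_s + R_p) = 26.4 × 0.3113 = 8.219 V.
Branch current I = V_A/R_b = 8.219/50.6 = 0.1624 mA.

I ≈ 0.162 mA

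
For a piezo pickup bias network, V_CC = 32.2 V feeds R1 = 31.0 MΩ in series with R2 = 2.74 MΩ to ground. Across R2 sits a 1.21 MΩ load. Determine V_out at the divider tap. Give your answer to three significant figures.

V_out ≈ 0.849 V

The load sits in parallel with R2, giving an effective lower resistance R2' = R2·R_L/(R2+R_L) = 0.8393 MΩ.
Now apply the divider: V_out = 32.2 × 0.02636 = 0.8488 V.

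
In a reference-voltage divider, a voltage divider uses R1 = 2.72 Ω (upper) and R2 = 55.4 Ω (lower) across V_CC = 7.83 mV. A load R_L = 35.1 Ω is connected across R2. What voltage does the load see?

First combine the lower leg with the load: R2 ‖ R_L = 21.49 Ω.
Then V_out = V_CC · R2'/(R1 + R2') = 7.83 × 21.49/24.21 = 6.950 mV.

V_out ≈ 6.95 mV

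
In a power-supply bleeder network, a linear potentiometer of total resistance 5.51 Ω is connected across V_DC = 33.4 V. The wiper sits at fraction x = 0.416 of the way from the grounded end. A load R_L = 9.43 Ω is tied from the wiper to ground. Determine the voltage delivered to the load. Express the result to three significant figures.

V_out ≈ 12.2 V

Lower segment x·R_p = 2.292 Ω; upper segment (1−x)·R_p = 3.218 Ω.
R_L loads the lower segment: effective lower R = 1.844 Ω.
Then V_out = V_DC · 1.844/(3.218 + 1.844) = 12.17 V.
(Unloaded: V_out = x·V_DC = 13.9 V.)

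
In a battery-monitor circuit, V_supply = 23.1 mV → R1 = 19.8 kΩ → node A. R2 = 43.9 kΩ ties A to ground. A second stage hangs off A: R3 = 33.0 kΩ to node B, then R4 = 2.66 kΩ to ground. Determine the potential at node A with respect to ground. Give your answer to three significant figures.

Looking into the second stage from A: R3 + R4 = 35.66 kΩ appears in parallel with R2.
R2 ‖ (R3+R4) = 19.68 kΩ.
V_A = 23.1 × 19.68/(19.8 + 19.68) = 11.51 mV.

V_A ≈ 11.5 mV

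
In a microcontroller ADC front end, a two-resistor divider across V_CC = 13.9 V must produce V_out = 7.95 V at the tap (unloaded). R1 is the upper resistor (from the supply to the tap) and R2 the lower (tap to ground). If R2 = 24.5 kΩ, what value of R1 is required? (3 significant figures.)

V_out/V_CC = R2/(R1+R2) = 0.5719.
So R1 = R2 · (V_CC/V_out − 1) = 24.5 × (13.9/7.95 − 1) = 24.5 × 0.7484 = 18.34 kΩ.

R1 ≈ 18.3 kΩ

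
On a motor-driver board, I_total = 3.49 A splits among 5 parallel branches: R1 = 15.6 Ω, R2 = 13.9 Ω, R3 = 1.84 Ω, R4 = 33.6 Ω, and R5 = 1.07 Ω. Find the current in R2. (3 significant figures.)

I ≈ 0.153 A

ΣG = 1/15.6 + 1/13.9 + 1/1.84 + 1/33.6 + 1/1.07 = 1.644.
R2 takes the fraction G_k/ΣG = 0.07194/1.644 = 0.04376, so I = 3.49 × 0.04376 = 0.1527 A.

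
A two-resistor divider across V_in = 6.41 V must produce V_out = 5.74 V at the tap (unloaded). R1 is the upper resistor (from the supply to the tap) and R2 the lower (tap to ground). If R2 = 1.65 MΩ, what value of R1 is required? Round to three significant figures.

R1 ≈ 0.193 MΩ

V_out/V_in = R2/(R1+R2) = 0.8955.
Rearranging, R1 = R2·(1−k)/k = 1.65 × 0.1167 = 0.1926 MΩ.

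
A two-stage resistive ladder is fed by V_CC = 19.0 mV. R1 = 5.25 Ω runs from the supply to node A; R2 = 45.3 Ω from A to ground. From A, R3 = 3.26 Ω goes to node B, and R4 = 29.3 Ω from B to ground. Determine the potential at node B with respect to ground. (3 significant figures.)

The second stage (R3 + R4 = 32.56 Ω) loads node A in parallel with R2.
Effective lower resistance at A: R2 ‖ 32.56 = 18.94 Ω.
So V_A = 19.0 × 0.7830 = 14.88 mV.
Stage 2 is unloaded, so V_B = V_A · R4/(R3+R4) = 14.88 × 29.3/32.56 = 13.39 mV.

V_B ≈ 13.4 mV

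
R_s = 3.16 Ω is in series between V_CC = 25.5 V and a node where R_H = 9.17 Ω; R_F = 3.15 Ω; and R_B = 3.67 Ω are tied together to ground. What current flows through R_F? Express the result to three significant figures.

I ≈ 2.52 A

Equivalent of the parallel group: R_p = 1.431 Ω.
V_A by voltage divider: V_A = 25.5 × 1.431/(3.16 + 1.431) = 7.947 V.
I(R_F) = V_A / R_F = 7.947/3.15 = 2.523 A.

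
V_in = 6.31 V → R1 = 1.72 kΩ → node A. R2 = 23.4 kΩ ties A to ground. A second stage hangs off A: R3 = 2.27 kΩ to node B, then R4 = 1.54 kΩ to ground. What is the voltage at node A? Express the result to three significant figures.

Node A sees R2 in parallel with the series input of stage 2, R3 + R4 = 3.810 kΩ.
R2 ‖ (R3+R4) = 3.277 kΩ.
First divider: V_A = V_in · 3.277/(1.72 + 3.277) = 4.138 V.

V_A ≈ 4.14 V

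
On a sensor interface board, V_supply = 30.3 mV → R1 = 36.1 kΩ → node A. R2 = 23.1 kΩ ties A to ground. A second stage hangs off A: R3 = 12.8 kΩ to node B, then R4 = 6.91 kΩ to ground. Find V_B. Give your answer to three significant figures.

The second stage (R3 + R4 = 19.71 kΩ) loads node A in parallel with R2.
R2 ‖ (R3+R4) = 10.64 kΩ.
First divider: V_A = V_supply · 10.64/(36.1 + 10.64) = 6.895 mV.
Then the unloaded second divider: V_B = V_A × R4/(R3+R4) = 6.895 × 0.3506 = 2.417 mV.

V_B ≈ 2.42 mV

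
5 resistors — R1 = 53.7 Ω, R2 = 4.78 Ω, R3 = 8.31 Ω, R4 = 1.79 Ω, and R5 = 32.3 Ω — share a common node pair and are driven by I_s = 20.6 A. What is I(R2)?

ΣG = 1/53.7 + 1/4.78 + 1/8.31 + 1/1.79 + 1/32.3 = 0.9378.
By the current-divider rule, I = I_s · G_k/ΣG = 20.6 × 0.2231 = 4.596 A.

I ≈ 4.60 A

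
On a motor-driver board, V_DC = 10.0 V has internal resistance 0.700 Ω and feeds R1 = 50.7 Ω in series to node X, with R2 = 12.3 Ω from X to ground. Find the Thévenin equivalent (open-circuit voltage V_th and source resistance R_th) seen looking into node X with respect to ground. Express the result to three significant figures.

V_th ≈ 1.93 V, R_th ≈ 9.92 Ω

R1' = 0.700 + 50.7 = 51.40 Ω (source resistance + R1).
Open-circuit (no load on X): V_th = V_DC · R2/(R1' + R2) = 10.0 × 12.3/(51.40 + 12.3) = 1.931 V.
Looking into X with the source shorted: R_th = R1'·R2/(R1'+R2) = 51.40 × 12.3/63.70 = 9.925 Ω.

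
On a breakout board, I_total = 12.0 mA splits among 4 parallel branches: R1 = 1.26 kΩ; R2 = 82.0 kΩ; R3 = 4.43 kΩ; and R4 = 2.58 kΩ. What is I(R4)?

ΣG = 1/1.26 + 1/82.0 + 1/4.43 + 1/2.58 = 1.419.
Current divider: I(R4) = I_total · G_k/ΣG = 12.0 × (0.3876/1.419) = 12.0 × 0.2731 = 3.277 mA.

I ≈ 3.28 mA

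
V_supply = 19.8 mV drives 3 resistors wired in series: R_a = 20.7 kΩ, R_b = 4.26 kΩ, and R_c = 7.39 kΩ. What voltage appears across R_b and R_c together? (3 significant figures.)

Total series resistance ΣR = 20.7 + 4.26 + 7.39 = 32.35 kΩ.
R_{R_b..R_c} = 4.26 + 7.39 = 11.65 kΩ.
Voltage divider: V = V_supply · (11.65 / 32.35) = 19.8 × 0.3601 = 7.130 mV.

V ≈ 7.13 mV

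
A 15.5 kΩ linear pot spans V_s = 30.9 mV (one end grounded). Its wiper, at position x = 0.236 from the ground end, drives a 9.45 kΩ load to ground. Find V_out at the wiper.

V_out ≈ 5.63 mV

Split the track: R_lower = x·R_p = 3.658 kΩ, R_upper = (1−x)·R_p = 11.84 kΩ.
(x·R_p) ‖ R_L = 2.637 kΩ.
Loaded-divider output: V_out = 30.9 × 0.1821 = 5.628 mV.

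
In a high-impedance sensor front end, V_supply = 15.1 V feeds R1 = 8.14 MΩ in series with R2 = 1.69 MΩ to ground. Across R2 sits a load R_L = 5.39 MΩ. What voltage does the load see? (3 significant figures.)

R2 ‖ R_L = (1.69 × 5.39)/(1.69 + 5.39) = 1.287 MΩ.
Now apply the divider: V_out = 15.1 × 0.1365 = 2.061 V.

V_out ≈ 2.06 V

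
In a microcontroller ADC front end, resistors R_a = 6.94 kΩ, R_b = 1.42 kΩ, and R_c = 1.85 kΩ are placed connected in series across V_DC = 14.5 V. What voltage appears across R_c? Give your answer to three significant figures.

V ≈ 2.63 V

Total series resistance ΣR = 6.94 + 1.42 + 1.85 = 10.21 kΩ.
Voltage divider: V = V_DC · (1.850 / 10.21) = 14.5 × 0.1812 = 2.627 V.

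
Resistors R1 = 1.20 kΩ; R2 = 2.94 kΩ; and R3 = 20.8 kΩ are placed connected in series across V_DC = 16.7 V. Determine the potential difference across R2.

V ≈ 1.97 V

Series total: ΣR = 1.20 + 2.94 + 20.8 = 24.94 kΩ.
Voltage divider: V = V_DC · (2.940 / 24.94) = 16.7 × 0.1179 = 1.969 V.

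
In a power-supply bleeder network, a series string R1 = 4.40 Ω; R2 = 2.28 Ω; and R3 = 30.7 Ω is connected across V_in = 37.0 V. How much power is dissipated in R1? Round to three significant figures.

Series current I = V_in/ΣR = 37.0/37.38 = 0.9898 A.
P(R1) = I²·R1 = (0.9898)² × 4.40 = 4.311 W.

P ≈ 4.31 W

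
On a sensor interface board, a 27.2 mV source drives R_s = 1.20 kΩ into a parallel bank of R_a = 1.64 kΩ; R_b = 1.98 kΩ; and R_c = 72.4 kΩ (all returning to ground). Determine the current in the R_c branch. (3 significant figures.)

I ≈ 0.160 µA

Parallel bank: R_p = 1/(1/1.64 + 1/1.98 + 1/72.4) = 0.8860 kΩ.
Node voltage V_A = V_DC · R_p/(R_s + R_p) = 27.2 × 0.4247 = 11.55 mV.
I(R_c) = V_A / R_c = 11.55/72.4 = 0.1596 µA.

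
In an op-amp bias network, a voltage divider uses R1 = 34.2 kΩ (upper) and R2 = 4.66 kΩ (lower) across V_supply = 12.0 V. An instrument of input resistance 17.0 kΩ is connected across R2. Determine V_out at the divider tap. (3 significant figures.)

The load sits in parallel with R2, giving an effective lower resistance R2' = R2·R_L/(R2+R_L) = 3.657 kΩ.
Now apply the divider: V_out = 12.0 × 0.09661 = 1.159 V.

V_out ≈ 1.16 V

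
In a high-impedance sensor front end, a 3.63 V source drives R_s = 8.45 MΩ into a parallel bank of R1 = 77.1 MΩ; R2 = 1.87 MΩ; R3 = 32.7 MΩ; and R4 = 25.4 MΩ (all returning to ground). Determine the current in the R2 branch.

Parallel bank: R_p = 1/(1/77.1 + 1/1.87 + 1/32.7 + 1/25.4) = 1.619 MΩ.
Node voltage V_A = V_DC · R_p/(R_s + R_p) = 3.63 × 0.1608 = 0.5837 V.
Branch current I = V_A/R2 = 0.5837/1.87 = 0.3121 µA.

I ≈ 0.312 µA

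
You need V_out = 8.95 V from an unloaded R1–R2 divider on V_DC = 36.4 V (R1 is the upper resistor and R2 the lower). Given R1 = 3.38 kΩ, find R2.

R2 ≈ 1.10 kΩ

V_out/V_DC = R2/(R1+R2) = 0.2459.
Rearranging, R2 = R1·k/(1−k) = 3.38 × 0.3260 = 1.102 kΩ.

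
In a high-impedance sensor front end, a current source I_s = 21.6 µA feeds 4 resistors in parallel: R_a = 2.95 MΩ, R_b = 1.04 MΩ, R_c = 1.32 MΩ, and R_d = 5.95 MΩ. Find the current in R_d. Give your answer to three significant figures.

ΣG = 1/2.95 + 1/1.04 + 1/1.32 + 1/5.95 = 2.226.
By the current-divider rule, I = I_s · G_k/ΣG = 21.6 × 0.07550 = 1.631 µA.

I ≈ 1.63 µA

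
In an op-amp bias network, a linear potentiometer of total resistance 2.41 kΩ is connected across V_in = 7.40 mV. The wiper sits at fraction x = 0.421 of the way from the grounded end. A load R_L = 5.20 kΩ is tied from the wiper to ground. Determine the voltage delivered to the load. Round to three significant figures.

Split the track: R_lower = x·R_p = 1.015 kΩ, R_upper = (1−x)·R_p = 1.395 kΩ.
Lower segment in parallel with the load: 1.015 ‖ 5.20 = 0.8490 kΩ.
V_out = 7.40 × 0.8490/(1.395 + 0.8490) = 2.799 mV.
(Unloaded: V_out = x·V_in = 3.12 mV.)

V_out ≈ 2.80 mV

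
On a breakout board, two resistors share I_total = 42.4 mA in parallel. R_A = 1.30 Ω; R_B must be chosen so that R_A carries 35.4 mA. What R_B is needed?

In a two-way split, I_A/I_total = R_B/(R_A + R_B).
35.4/42.4 = R_B/(R_A + R_B) → R_B = R_A · (0.8349)/(1 − 0.8349) = 1.30 × 5.057 = 6.574 Ω.

R_B ≈ 6.57 Ω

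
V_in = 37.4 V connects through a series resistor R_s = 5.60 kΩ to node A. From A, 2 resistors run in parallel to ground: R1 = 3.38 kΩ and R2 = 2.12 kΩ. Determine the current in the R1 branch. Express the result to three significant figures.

Combine the parallel branches: R_p = (1/3.38 + 1/2.12)⁻¹ = 1.303 kΩ.
V_A = 37.4 × 1.303/6.903 = 7.059 V.
Branch current I = V_A/R1 = 7.059/3.38 = 2.088 mA.

I ≈ 2.09 mA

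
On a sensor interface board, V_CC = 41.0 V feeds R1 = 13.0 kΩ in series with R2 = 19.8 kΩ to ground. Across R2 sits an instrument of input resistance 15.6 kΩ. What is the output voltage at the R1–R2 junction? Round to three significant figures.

V_out ≈ 16.5 V

First combine the lower leg with the load: R2 ‖ R_L = 8.725 kΩ.
Then V_out = V_CC · R2'/(R1 + R2') = 41.0 × 8.725/21.73 = 16.47 V.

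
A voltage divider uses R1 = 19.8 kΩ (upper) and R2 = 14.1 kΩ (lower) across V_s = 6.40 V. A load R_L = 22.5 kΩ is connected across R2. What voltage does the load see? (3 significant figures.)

The load sits in parallel with R2, giving an effective lower resistance R2' = R2·R_L/(R2+R_L) = 8.668 kΩ.
Now apply the divider: V_out = 6.40 × 0.3045 = 1.949 V.

V_out ≈ 1.95 V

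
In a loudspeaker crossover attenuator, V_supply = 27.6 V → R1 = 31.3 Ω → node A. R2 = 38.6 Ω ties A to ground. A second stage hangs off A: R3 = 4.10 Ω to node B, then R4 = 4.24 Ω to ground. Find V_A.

V_A ≈ 4.96 V

Node A sees R2 in parallel with the series input of stage 2, R3 + R4 = 8.340 Ω.
Effective lower resistance at A: R2 ‖ 8.340 = 6.858 Ω.
So V_A = 27.6 × 0.1797 = 4.961 V.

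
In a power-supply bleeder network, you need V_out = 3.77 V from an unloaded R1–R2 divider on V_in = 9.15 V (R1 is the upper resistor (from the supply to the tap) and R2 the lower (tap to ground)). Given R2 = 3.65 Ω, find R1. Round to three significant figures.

V_out/V_in = R2/(R1+R2) = 0.4120.
So R1 = R2 · (V_in/V_out − 1) = 3.65 × (9.15/3.77 − 1) = 3.65 × 1.427 = 5.209 Ω.

R1 ≈ 5.21 Ω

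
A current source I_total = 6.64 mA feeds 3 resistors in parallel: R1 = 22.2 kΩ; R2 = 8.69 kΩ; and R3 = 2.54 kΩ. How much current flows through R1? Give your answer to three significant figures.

I ≈ 0.540 mA

Conductances: ΣG = 1/22.2 + 1/8.69 + 1/2.54 = 0.5538 (1/kΩ).
By the current-divider rule, I = I_total · G_k/ΣG = 6.64 × 0.08134 = 0.5401 mA.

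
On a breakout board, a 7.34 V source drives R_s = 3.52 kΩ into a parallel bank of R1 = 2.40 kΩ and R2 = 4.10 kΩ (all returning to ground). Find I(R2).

I ≈ 0.538 mA

Equivalent of the parallel group: R_p = 1.514 kΩ.
Node voltage V_A = V_CC · R_p/(R_s + R_p) = 7.34 × 0.3007 = 2.207 V.
I(R2) = V_A / R2 = 2.207/4.10 = 0.5384 mA.
(Equivalently: I_total = 1.458 mA, then current-divider fraction G_k/ΣG = 0.3692.)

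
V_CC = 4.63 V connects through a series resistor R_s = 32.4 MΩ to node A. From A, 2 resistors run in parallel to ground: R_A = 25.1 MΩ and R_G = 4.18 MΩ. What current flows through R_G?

Parallel bank: R_p = 1/(1/25.1 + 1/4.18) = 3.583 MΩ.
V_A by voltage divider: V_A = 4.63 × 3.583/(32.4 + 3.583) = 0.4611 V.
Branch current I = V_A/R_G = 0.4611/4.18 = 0.1103 µA.

I ≈ 0.110 µA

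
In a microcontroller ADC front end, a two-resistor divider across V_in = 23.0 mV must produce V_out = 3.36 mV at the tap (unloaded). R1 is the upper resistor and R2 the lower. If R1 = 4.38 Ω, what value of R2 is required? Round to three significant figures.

Required fraction k = V_out/V_in = 0.1461.
R2 = R1 · 0.1461/(1 − 0.1461) = 0.7493 Ω.

R2 ≈ 0.749 Ω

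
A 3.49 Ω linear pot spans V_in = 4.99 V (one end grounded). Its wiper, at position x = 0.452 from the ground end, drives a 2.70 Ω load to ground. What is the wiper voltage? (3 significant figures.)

V_out ≈ 1.71 V

Split the track: R_lower = x·R_p = 1.577 Ω, R_upper = (1−x)·R_p = 1.913 Ω.
Lower segment in parallel with the load: 1.577 ‖ 2.70 = 0.9957 Ω.
Loaded-divider output: V_out = 4.99 × 0.3424 = 1.708 V.
(Unloaded: V_out = x·V_in = 2.26 V.)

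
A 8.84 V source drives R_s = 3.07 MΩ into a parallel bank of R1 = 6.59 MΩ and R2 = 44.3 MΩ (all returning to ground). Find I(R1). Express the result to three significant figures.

Equivalent of the parallel group: R_p = 5.737 MΩ.
Node voltage V_A = V_CC · R_p/(R_s + R_p) = 8.84 × 0.6514 = 5.758 V.
Branch current I = V_A/R1 = 5.758/6.59 = 0.8738 µA.

I ≈ 0.874 µA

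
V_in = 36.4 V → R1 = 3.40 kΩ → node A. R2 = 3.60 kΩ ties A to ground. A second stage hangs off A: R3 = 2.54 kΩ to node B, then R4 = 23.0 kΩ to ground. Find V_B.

Node A sees R2 in parallel with the series input of stage 2, R3 + R4 = 25.54 kΩ.
R2 ‖ (R3+R4) = 3.155 kΩ.
First divider: V_A = V_in · 3.155/(3.40 + 3.155) = 17.52 V.
Then the unloaded second divider: V_B = V_A × R4/(R3+R4) = 17.52 × 0.9005 = 15.78 V.

V_B ≈ 15.8 V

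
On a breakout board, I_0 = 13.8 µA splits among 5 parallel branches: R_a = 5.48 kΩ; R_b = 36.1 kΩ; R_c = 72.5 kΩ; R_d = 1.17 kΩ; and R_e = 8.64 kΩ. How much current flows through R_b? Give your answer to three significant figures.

I ≈ 0.320 µA

Conductances: ΣG = 1/5.48 + 1/36.1 + 1/72.5 + 1/1.17 + 1/8.64 = 1.194 (1/kΩ).
Current divider: I(R_b) = I_0 · G_k/ΣG = 13.8 × (0.02770/1.194) = 13.8 × 0.02319 = 0.3200 µA.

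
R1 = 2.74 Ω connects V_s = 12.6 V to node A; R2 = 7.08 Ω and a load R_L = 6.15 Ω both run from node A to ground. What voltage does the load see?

V_out ≈ 6.88 V

R2 ‖ R_L = (7.08 × 6.15)/(7.08 + 6.15) = 3.291 Ω.
Now apply the divider: V_out = 12.6 × 0.5457 = 6.876 V.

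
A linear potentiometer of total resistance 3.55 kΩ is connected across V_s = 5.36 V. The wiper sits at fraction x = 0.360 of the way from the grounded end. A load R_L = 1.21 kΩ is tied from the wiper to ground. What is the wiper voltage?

Lower segment x·R_p = 1.278 kΩ; upper segment (1−x)·R_p = 2.272 kΩ.
R_L loads the lower segment: effective lower R = 0.6215 kΩ.
V_out = 5.36 × 0.6215/(2.272 + 0.6215) = 1.151 V.
(Unloaded: V_out = x·V_s = 1.93 V.)

V_out ≈ 1.15 V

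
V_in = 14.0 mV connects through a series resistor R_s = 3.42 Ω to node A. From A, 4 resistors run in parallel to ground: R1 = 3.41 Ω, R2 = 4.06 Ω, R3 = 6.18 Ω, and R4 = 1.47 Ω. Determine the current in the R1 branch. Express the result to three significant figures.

Parallel bank: R_p = 1/(1/3.41 + 1/4.06 + 1/6.18 + 1/1.47) = 0.7238 Ω.
Node voltage V_A = V_in · R_p/(R_s + R_p) = 14.0 × 0.1747 = 2.445 mV.
Branch current I = V_A/R1 = 2.445/3.41 = 0.7171 mA.

I ≈ 0.717 mA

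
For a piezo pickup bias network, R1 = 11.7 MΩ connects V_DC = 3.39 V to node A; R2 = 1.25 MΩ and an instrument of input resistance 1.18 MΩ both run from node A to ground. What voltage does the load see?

V_out ≈ 0.167 V

First combine the lower leg with the load: R2 ‖ R_L = 0.6070 MΩ.
Then V_out = V_DC · R2'/(R1 + R2') = 3.39 × 0.6070/12.31 = 0.1672 V.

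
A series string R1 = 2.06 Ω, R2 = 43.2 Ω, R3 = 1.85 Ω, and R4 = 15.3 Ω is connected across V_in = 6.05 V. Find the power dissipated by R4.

P ≈ 0.144 W

The common current is I = 6.05/62.41 = 0.09694 A.
P = I²R = 0.009397 × 15.3 = 0.1438 W.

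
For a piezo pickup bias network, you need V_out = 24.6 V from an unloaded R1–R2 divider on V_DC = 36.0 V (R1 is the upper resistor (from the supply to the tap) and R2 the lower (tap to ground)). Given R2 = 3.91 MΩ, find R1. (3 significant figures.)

R1 ≈ 1.81 MΩ

V_out/V_DC = R2/(R1+R2) = 0.6833.
So R1 = R2 · (V_DC/V_out − 1) = 3.91 × (36.0/24.6 − 1) = 3.91 × 0.4634 = 1.812 MΩ.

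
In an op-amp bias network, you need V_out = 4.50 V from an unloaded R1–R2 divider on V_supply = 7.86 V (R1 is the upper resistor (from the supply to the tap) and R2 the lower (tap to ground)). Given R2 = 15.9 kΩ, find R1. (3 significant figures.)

The divider ratio is R2/(R1+R2) = 4.50/7.86 = 0.5725.
So R1 = R2 · (V_supply/V_out − 1) = 15.9 × (7.86/4.50 − 1) = 15.9 × 0.7467 = 11.87 kΩ.

R1 ≈ 11.9 kΩ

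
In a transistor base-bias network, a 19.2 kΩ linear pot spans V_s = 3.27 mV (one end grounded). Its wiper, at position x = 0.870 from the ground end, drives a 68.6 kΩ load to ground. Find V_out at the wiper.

Split the track: R_lower = x·R_p = 16.70 kΩ, R_upper = (1−x)·R_p = 2.496 kΩ.
(x·R_p) ‖ R_L = 13.43 kΩ.
V_out = 3.27 × 13.43/(2.496 + 13.43) = 2.758 mV.
(Unloaded: V_out = x·V_s = 2.84 mV.)

V_out ≈ 2.76 mV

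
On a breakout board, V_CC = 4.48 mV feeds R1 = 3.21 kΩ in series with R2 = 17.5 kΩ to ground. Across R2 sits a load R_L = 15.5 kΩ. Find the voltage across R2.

The load sits in parallel with R2, giving an effective lower resistance R2' = R2·R_L/(R2+R_L) = 8.220 kΩ.
Voltage divider with the loaded lower leg: V_out = 4.48 × 8.220/(3.21 + 8.220) = 4.48 × 0.7192 = 3.222 mV.

V_out ≈ 3.22 mV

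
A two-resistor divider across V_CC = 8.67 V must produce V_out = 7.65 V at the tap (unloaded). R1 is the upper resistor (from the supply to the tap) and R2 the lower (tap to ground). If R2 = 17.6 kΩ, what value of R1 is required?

R1 ≈ 2.35 kΩ

V_out/V_CC = R2/(R1+R2) = 0.8824.
Rearranging, R1 = R2·(1−k)/k = 17.6 × 0.1333 = 2.347 kΩ.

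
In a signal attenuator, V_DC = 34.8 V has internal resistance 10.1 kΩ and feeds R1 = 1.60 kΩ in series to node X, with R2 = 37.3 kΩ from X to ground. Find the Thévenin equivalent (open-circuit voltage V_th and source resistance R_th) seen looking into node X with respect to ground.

R1' = 10.1 + 1.60 = 11.70 kΩ (source resistance + R1).
V_th is the unloaded tap voltage: V_DC · R2/(R1'+R2) = 34.8 × 0.7612 = 26.49 V.
With V_DC suppressed (replaced by a short), R_th = R1' ‖ R2 = (11.70 × 37.3)/(11.70 + 37.3) = 8.906 kΩ.

V_th ≈ 26.5 V, R_th ≈ 8.91 kΩ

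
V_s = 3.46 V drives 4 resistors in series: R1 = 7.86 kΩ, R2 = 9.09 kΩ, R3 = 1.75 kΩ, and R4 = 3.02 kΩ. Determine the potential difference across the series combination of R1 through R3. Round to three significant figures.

ΣR = 7.86 + 9.09 + 1.75 + 3.02 = 21.72 kΩ.
R_{R1..R3} = 7.86 + 9.09 + 1.75 = 18.70 kΩ.
Voltage divider: V = V_s · (18.70 / 21.72) = 3.46 × 0.8610 = 2.979 V.

V ≈ 2.98 V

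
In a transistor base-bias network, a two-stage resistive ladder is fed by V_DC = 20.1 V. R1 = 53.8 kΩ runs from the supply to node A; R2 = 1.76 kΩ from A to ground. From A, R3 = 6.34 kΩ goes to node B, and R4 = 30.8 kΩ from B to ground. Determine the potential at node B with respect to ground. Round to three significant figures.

V_B ≈ 0.505 V

Node A sees R2 in parallel with the series input of stage 2, R3 + R4 = 37.14 kΩ.
R2 ‖ (R3+R4) = 1.680 kΩ.
First divider: V_A = V_DC · 1.680/(53.8 + 1.680) = 0.6088 V.
Stage 2 is unloaded, so V_B = V_A · R4/(R3+R4) = 0.6088 × 30.8/37.14 = 0.5049 V.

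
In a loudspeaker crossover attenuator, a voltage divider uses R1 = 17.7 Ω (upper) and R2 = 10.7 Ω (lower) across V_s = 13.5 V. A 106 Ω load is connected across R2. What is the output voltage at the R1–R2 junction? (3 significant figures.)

V_out ≈ 4.79 V

The load sits in parallel with R2, giving an effective lower resistance R2' = R2·R_L/(R2+R_L) = 9.719 Ω.
Now apply the divider: V_out = 13.5 × 0.3545 = 4.785 V.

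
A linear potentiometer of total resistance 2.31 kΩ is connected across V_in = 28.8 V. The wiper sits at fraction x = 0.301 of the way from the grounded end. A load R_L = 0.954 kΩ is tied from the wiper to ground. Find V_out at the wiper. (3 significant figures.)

V_out ≈ 5.74 V

Lower segment x·R_p = 0.6953 kΩ; upper segment (1−x)·R_p = 1.615 kΩ.
Lower segment in parallel with the load: 0.6953 ‖ 0.954 = 0.4022 kΩ.
Loaded-divider output: V_out = 28.8 × 0.1994 = 5.743 V.
(Unloaded: V_out = x·V_in = 8.67 V.)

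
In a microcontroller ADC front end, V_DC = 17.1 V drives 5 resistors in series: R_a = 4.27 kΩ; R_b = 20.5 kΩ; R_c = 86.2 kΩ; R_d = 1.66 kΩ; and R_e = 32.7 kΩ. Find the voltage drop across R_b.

V ≈ 2.41 V

Total series resistance ΣR = 4.27 + 20.5 + 86.2 + 1.66 + 32.7 = 145.3 kΩ.
By the voltage-divider rule, V = 17.1 × 20.50/145.3 = 2.412 V.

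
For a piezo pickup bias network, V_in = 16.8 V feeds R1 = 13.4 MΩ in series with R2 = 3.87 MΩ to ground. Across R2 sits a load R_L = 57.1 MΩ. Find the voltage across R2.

V_out ≈ 3.58 V

The load sits in parallel with R2, giving an effective lower resistance R2' = R2·R_L/(R2+R_L) = 3.624 MΩ.
Now apply the divider: V_out = 16.8 × 0.2129 = 3.577 V.
(Unloaded it would be 3.76 V; the load pulls it down.)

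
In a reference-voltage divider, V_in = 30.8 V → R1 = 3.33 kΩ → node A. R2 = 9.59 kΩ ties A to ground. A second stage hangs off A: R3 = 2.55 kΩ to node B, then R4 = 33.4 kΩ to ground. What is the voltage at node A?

Looking into the second stage from A: R3 + R4 = 35.95 kΩ appears in parallel with R2.
Effective lower resistance at A: R2 ‖ 35.95 = 7.570 kΩ.
V_A = 30.8 × 7.570/(3.33 + 7.570) = 21.39 V.

V_A ≈ 21.4 V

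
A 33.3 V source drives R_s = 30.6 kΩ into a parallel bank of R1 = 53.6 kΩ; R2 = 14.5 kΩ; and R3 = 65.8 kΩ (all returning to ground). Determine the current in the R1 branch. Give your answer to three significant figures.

Parallel bank: R_p = 1/(1/53.6 + 1/14.5 + 1/65.8) = 9.726 kΩ.
V_A = 33.3 × 9.726/40.33 = 8.031 V.
I(R1) = V_A / R1 = 8.031/53.6 = 0.1498 mA.

I ≈ 0.150 mA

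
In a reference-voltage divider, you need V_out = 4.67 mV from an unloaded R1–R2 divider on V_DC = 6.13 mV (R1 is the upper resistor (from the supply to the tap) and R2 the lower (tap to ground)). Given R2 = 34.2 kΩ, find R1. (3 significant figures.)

R1 ≈ 10.7 kΩ

Required fraction k = V_out/V_DC = 0.7618.
R1 = R2·(1/k − 1) = 34.2 × 0.3126 = 10.69 kΩ.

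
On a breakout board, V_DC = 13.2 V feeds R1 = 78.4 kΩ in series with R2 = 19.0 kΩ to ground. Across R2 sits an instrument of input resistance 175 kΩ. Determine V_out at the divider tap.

First combine the lower leg with the load: R2 ‖ R_L = 17.14 kΩ.
Then V_out = V_DC · R2'/(R1 + R2') = 13.2 × 17.14/95.54 = 2.368 V.

V_out ≈ 2.37 V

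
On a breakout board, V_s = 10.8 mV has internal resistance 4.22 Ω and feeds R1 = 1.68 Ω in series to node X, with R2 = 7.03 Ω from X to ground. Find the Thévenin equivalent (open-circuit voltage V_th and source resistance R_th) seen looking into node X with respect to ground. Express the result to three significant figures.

V_th ≈ 5.87 mV, R_th ≈ 3.21 Ω

R1' = 4.22 + 1.68 = 5.900 Ω (source resistance + R1).
V_th is the unloaded tap voltage: V_s · R2/(R1'+R2) = 10.8 × 0.5437 = 5.872 mV.
With V_s suppressed (replaced by a short), R_th = R1' ‖ R2 = (5.900 × 7.03)/(5.900 + 7.03) = 3.208 Ω.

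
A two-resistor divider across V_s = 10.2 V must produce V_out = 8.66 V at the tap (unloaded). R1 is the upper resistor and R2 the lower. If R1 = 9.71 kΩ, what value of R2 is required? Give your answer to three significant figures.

R2 ≈ 54.6 kΩ

V_out/V_s = R2/(R1+R2) = 0.8490.
R2 = R1 · 0.8490/(1 − 0.8490) = 54.60 kΩ.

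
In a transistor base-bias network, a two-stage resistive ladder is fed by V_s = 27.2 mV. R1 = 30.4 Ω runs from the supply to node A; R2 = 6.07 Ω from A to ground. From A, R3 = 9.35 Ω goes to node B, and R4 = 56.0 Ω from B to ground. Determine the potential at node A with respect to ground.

The second stage (R3 + R4 = 65.35 Ω) loads node A in parallel with R2.
R2 ‖ (R3+R4) = 5.554 Ω.
First divider: V_A = V_s · 5.554/(30.4 + 5.554) = 4.202 mV.

V_A ≈ 4.20 mV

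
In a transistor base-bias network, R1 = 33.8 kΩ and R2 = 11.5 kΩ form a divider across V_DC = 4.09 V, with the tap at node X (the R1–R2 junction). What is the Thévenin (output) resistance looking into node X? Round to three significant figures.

Looking into X with the source shorted: R_th = R1·R2/(R1+R2) = 33.80 × 11.5/45.30 = 8.581 kΩ.

R_th ≈ 8.58 kΩ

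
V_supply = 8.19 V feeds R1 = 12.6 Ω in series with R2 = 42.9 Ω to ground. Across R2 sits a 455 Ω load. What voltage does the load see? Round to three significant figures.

V_out ≈ 6.20 V

R2 ‖ R_L = (42.9 × 455)/(42.9 + 455) = 39.20 Ω.
Now apply the divider: V_out = 8.19 × 0.7568 = 6.198 V.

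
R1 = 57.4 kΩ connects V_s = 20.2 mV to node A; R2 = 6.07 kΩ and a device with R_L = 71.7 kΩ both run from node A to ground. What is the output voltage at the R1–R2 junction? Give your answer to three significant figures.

First combine the lower leg with the load: R2 ‖ R_L = 5.596 kΩ.
Then V_out = V_s · R2'/(R1 + R2') = 20.2 × 5.596/63.00 = 1.794 mV.
(Unloaded it would be 1.93 mV; the load pulls it down.)

V_out ≈ 1.79 mV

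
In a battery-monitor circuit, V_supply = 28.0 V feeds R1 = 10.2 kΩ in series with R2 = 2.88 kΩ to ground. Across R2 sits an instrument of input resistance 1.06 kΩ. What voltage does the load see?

First combine the lower leg with the load: R2 ‖ R_L = 0.7748 kΩ.
Voltage divider with the loaded lower leg: V_out = 28.0 × 0.7748/(10.2 + 0.7748) = 28.0 × 0.07060 = 1.977 V.

V_out ≈ 1.98 V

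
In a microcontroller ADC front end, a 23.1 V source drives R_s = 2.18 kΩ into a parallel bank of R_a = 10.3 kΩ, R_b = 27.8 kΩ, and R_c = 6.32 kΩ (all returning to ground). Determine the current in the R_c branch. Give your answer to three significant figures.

Parallel bank: R_p = 1/(1/10.3 + 1/27.8 + 1/6.32) = 3.433 kΩ.
V_A by voltage divider: V_A = 23.1 × 3.433/(2.18 + 3.433) = 14.13 V.
Branch current I = V_A/R_c = 14.13/6.32 = 2.236 mA.
(Check via current divider: I_total = 4.115 mA; share G_k/ΣG = 0.5432 → same result.)

I ≈ 2.24 mA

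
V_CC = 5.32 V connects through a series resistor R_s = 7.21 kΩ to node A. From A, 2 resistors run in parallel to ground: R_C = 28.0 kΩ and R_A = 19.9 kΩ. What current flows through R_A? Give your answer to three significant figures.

Parallel bank: R_p = 1/(1/28.0 + 1/19.9) = 11.63 kΩ.
V_A by voltage divider: V_A = 5.32 × 11.63/(7.21 + 11.63) = 3.284 V.
Branch current I = V_A/R_A = 3.284/19.9 = 0.1650 mA.
(Check via current divider: I_total = 0.2823 mA; share G_k/ΣG = 0.5846 → same result.)

I ≈ 0.165 mA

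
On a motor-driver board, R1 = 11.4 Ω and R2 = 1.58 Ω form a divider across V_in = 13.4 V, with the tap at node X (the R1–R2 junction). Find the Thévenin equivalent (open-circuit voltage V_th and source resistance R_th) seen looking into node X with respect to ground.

V_th ≈ 1.63 V, R_th ≈ 1.39 Ω

With X open, the divider is unloaded: V_th = 13.4 × 1.58/12.98 = 1.631 V.
Looking into X with the source shorted: R_th = R1·R2/(R1+R2) = 11.40 × 1.58/12.98 = 1.388 Ω.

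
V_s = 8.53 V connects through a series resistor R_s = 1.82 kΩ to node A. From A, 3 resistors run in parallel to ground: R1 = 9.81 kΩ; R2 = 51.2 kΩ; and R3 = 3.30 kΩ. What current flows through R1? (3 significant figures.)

I ≈ 0.491 mA

Parallel bank: R_p = 1/(1/9.81 + 1/51.2 + 1/3.30) = 2.356 kΩ.
Node voltage V_A = V_s · R_p/(R_s + R_p) = 8.53 × 0.5641 = 4.812 V.
I(R1) = V_A / R1 = 4.812/9.81 = 0.4905 mA.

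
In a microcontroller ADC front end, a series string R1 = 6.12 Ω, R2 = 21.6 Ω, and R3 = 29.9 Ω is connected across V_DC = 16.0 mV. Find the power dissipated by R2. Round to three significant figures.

Series current I = V_DC/ΣR = 16.0/57.62 = 0.2777 mA.
P = I²R = 0.07711 × 21.6 = 1.666 µW.

P ≈ 1.67 µW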